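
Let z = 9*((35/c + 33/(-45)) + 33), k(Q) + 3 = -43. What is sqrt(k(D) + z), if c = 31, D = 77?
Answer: sqrt(6115835)/155 ≈ 15.955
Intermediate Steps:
k(Q) = -46 (k(Q) = -3 - 43 = -46)
z = 46587/155 (z = 9*((35/31 + 33/(-45)) + 33) = 9*((35*(1/31) + 33*(-1/45)) + 33) = 9*((35/31 - 11/15) + 33) = 9*(184/465 + 33) = 9*(15529/465) = 46587/155 ≈ 300.56)
sqrt(k(D) + z) = sqrt(-46 + 46587/155) = sqrt(39457/155) = sqrt(6115835)/155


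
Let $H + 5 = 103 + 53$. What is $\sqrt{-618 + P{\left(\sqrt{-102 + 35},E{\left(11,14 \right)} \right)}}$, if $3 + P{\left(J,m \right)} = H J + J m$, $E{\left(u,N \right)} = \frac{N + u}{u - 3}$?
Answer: $\frac{3 \sqrt{-1104 + 274 i \sqrt{67}}}{4} \approx 19.813 + 31.837 i$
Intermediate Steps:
$H = 151$ ($H = -5 + \left(103 + 53\right) = -5 + 156 = 151$)
$E{\left(u,N \right)} = \frac{N + u}{-3 + u}$
$P{\left(J,m \right)} = -3 + 151 J + J m$ ($P{\left(J,m \right)} = -3 + \left(151 J + J m\right) = -3 + 151 J + J m$)
$\sqrt{-618 + P{\left(\sqrt{-102 + 35},E{\left(11,14 \right)} \right)}} = \sqrt{-618 + \left(-3 + 151 \sqrt{-102 + 35} + \sqrt{-102 + 35} \frac{14 + 11}{-3 + 11}\right)} = \sqrt{-618 + \left(-3 + 151 \sqrt{-67} + \sqrt{-67} \cdot \frac{1}{8} \cdot 25\right)} = \sqrt{-618 + \left(-3 + 151 i \sqrt{67} + i \sqrt{67} \cdot \frac{1}{8} \cdot 25\right)} = \sqrt{-618 + \left(-3 + 151 i \sqrt{67} + i \sqrt{67} \cdot \frac{25}{8}\right)} = \sqrt{-618 + \left(-3 + 151 i \sqrt{67} + \frac{25 i \sqrt{67}}{8}\right)} = \sqrt{-618 - \left(3 - \frac{1233 i \sqrt{67}}{8}\right)} = \sqrt{-621 + \frac{1233 i \sqrt{67}}{8}}$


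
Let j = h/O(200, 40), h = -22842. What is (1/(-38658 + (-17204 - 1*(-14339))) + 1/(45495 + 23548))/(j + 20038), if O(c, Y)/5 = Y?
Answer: -2752000/5711896542761331 ≈ -4.8180e-10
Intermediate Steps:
O(c, Y) = 5*Y
j = -11421/100 (j = -22842/(5*40) = -22842/200 = -22842*1/200 = -11421/100 ≈ -114.21)
(1/(-38658 + (-17204 - 1*(-14339))) + 1/(45495 + 23548))/(j + 20038) = (1/(-38658 + (-17204 - 1*(-14339))) + 1/(45495 + 23548))/(-11421/100 + 20038) = (1/(-38658 + (-17204 + 14339)) + 1/69043)/(1992379/100) = (1/(-38658 - 2865) + 1/69043)*(100/1992379) = (1/(-41523) + 1/69043)*(100/1992379) = (-1/41523 + 1/69043)*(100/1992379) = -27520/2866872489*100/1992379 = -2752000/5711896542761331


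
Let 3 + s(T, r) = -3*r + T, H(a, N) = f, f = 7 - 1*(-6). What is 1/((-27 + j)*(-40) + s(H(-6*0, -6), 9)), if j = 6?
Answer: 1/823 ≈ 0.0012151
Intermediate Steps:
f = 13 (f = 7 + 6 = 13)
H(a, N) = 13
s(T, r) = -3 + T - 3*r (s(T, r) = -3 + (-3*r + T) = -3 + (T - 3*r) = -3 + T - 3*r)
1/((-27 + j)*(-40) + s(H(-6*0, -6), 9)) = 1/((-27 + 6)*(-40) + (-3 + 13 - 3*9)) = 1/(-21*(-40) + (-3 + 13 - 27)) = 1/(840 - 17) = 1/823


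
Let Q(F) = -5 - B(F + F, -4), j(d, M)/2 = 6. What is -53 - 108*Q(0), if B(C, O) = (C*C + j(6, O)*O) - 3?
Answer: -5021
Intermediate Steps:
j(d, M) = 12 (j(d, M) = 2*6 = 12)
B(C, O) = -3 + C² + 12*O (B(C, O) = (C*C + 12*O) - 3 = (C² + 12*O) - 3 = -3 + C² + 12*O)
Q(F) = 46 - 4*F² (Q(F) = -5 - (-3 + (F + F)² + 12*(-4)) = -5 - (-3 + (2*F)² - 48) = -5 - (-3 + 4*F² - 48) = -5 - (-51 + 4*F²) = -5 + (51 - 4*F²) = 46 - 4*F²)
-53 - 108*Q(0) = -53 - 108*(46 - 4*0²) = -53 - 108*(46 - 4*0) = -53 - 108*(46 + 0) = -53 - 108*46 = -53 - 4968 = -5021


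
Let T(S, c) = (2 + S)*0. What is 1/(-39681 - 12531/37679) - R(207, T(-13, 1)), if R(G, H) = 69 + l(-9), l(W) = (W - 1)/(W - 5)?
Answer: -729634893593/10466070510 ≈ -69.714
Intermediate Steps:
l(W) = (-1 + W)/(-5 + W)
T(S, c) = 0
R(G, H) = 488/7 (R(G, H) = 69 + (-1 - 9)/(-5 - 9) = 69 - 10/(-14) = 69 - 1/14*(-10) = 69 + 5/7 = 488/7)
1/(-39681 - 12531/37679) - R(207, T(-13, 1)) = 1/(-39681 - 12531/37679) - 1*488/7 = 1/(-39681 - 12531*1/37679) - 488/7 = 1/(-39681 - 12531/37679) - 488/7 = 1/(-1495152930/37679) - 488/7 = -37679/1495152930 - 488/7 = -729634893593/10466070510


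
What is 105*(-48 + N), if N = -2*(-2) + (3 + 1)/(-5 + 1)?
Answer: -4725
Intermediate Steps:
N = 3 (N = 4 + 4/(-4) = 4 + 4*(-1/4) = 4 - 1 = 3)
105*(-48 + N) = 105*(-48 + 3) = 105*(-45) = -4725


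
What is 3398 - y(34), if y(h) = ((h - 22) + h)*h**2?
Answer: -49778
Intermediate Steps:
y(h) = h**2*(-22 + 2*h) (y(h) = ((-22 + h) + h)*h**2 = (-22 + 2*h)*h**2 = h**2*(-22 + 2*h))
3398 - y(34) = 3398 - 2*34**2*(-11 + 34) = 3398 - 2*1156*23 = 3398 - 1*53176 = 3398 - 53176 = -49778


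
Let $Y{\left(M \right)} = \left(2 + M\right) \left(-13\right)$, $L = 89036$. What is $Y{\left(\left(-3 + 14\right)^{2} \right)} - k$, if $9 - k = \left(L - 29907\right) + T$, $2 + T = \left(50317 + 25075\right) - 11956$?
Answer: $120955$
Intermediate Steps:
$T = 63434$ ($T = -2 + \left(\left(50317 + 25075\right) - 11956\right) = -2 + \left(75392 - 11956\right) = -2 + 63436 = 63434$)
$k = -122554$ ($k = 9 - \left(\left(89036 - 29907\right) + 63434\right) = 9 - \left(59129 + 63434\right) = 9 - 122563 = -122554$)
$Y{\left(M \right)} = -26 - 13 M$
$Y{\left(\left(-3 + 14\right)^{2} \right)} - k = \left(-26 - 13 \left(-3 + 14\right)^{2}\right) - -122554 = \left(-26 - 13 \cdot 11^{2}\right) + 122554 = \left(-26 - 1573\right) + 122554 = -1599 + 122554 = 120955$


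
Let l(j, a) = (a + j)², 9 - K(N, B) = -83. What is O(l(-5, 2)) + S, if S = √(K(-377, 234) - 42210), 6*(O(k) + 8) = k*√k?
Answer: -7/2 + I*√42118 ≈ -3.5 + 205.23*I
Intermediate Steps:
K(N, B) = 92 (K(N, B) = 9 - 1*(-83) = 9 + 83 = 92)
O(k) = -8 + k^(3/2)/6 (O(k) = -8 + (k*√k)/6 = -8 + k^(3/2)/6)
S = I*√42118 (S = √(92 - 42210) = √(-42118) = I*√42118 ≈ 205.23*I)
O(l(-5, 2)) + S = (-8 + ((2 - 5)²)^(3/2)/6) + I*√42118 = (-8 + ((-3)²)^(3/2)/6) + I*√42118 = (-8 + 9^(3/2)/6) + I*√42118 = (-8 + (⅙)*27) + I*√42118 = (-8 + 9/2) + I*√42118 = -7/2 + I*√42118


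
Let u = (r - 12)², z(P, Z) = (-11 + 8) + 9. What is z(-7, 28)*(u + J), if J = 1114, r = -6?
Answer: 8628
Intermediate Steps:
z(P, Z) = 6 (z(P, Z) = -3 + 9 = 6)
u = 324 (u = (-6 - 12)² = (-18)² = 324)
z(-7, 28)*(u + J) = 6*(324 + 1114) = 6*1438 = 8628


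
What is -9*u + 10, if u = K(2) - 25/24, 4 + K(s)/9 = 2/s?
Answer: 2099/8 ≈ 262.38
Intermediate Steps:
K(s) = -36 + 18/s (K(s) = -36 + 9*(2/s) = -36 + 18/s)
u = -673/24 (u = (-36 + 18/2) - 25/24 = (-36 + 18*(½)) - 25*1/24 = (-36 + 9) - 25/24 = -27 - 25/24 = -673/24 ≈ -28.042)
-9*u + 10 = -9*(-673/24) + 10 = 2019/8 + 10 = 2099/8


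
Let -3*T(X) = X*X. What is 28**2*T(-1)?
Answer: -784/3 ≈ -261.33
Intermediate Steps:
T(X) = -X**2/3 (T(X) = -X*X/3 = -X**2/3)
28**2*T(-1) = 28**2*(-1/3*(-1)**2) = 784*(-1/3*1) = 784*(-1/3) = -784/3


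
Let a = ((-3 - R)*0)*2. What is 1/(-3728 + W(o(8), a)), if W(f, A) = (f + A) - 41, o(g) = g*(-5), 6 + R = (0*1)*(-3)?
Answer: -1/3809 ≈ -0.00026254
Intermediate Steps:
R = -6 (R = -6 + (0*1)*(-3) = -6 + 0*(-3) = -6 + 0 = -6)
o(g) = -5*g
a = 0 (a = ((-3 - 1*(-6))*0)*2 = ((-3 + 6)*0)*2 = (3*0)*2 = 0*2 = 0)
W(f, A) = -41 + A + f (W(f, A) = (A + f) - 41 = -41 + A + f)
1/(-3728 + W(o(8), a)) = 1/(-3728 + (-41 + 0 - 5*8)) = 1/(-3728 + (-41 + 0 - 40)) = 1/(-3728 - 81) = 1/(-3809) = -1/3809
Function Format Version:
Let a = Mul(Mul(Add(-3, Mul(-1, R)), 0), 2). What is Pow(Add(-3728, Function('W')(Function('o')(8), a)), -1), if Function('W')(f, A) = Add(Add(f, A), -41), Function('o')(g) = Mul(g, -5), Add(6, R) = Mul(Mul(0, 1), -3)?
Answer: Rational(-1, 3809) ≈ -0.00026254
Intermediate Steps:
R = -6 (R = Add(-6, Mul(Mul(0, 1), -3)) = Add(-6, Mul(0, -3)) = Add(-6, 0) = -6)
Function('o')(g) = Mul(-5, g)
a = 0 (a = Mul(Mul(Add(-3, Mul(-1, -6)), 0), 2) = Mul(Mul(Add(-3, 6), 0), 2) = Mul(Mul(3, 0), 2) = Mul(0, 2) = 0)
Function('W')(f, A) = Add(-41, A, f) (Function('W')(f, A) = Add(Add(A, f), -41) = Add(-41, A, f))
Pow(Add(-3728, Function('W')(Function('o')(8), a)), -1) = Pow(Add(-3728, Add(-41, 0, Mul(-5, 8))), -1) = Pow(Add(-3728, Add(-41, 0, -40)), -1) = Pow(Add(-3728, -81), -1) = Pow(-3809, -1) = Rational(-1, 3809)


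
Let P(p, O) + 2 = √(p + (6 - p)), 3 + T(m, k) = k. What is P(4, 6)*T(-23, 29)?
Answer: -52 + 26*√6 ≈ 11.687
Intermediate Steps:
T(m, k) = -3 + k
P(p, O) = -2 + √6 (P(p, O) = -2 + √(p + (6 - p)) = -2 + √6)
P(4, 6)*T(-23, 29) = (-2 + √6)*(-3 + 29) = (-2 + √6)*26 = -52 + 26*√6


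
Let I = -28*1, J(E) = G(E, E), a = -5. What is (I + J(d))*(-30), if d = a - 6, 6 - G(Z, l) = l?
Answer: 330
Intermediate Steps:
G(Z, l) = 6 - l
d = -11 (d = -5 - 6 = -11)
J(E) = 6 - E
I = -28
(I + J(d))*(-30) = (-28 + (6 - 1*(-11)))*(-30) = (-28 + (6 + 11))*(-30) = (-28 + 17)*(-30) = -11*(-30) = 330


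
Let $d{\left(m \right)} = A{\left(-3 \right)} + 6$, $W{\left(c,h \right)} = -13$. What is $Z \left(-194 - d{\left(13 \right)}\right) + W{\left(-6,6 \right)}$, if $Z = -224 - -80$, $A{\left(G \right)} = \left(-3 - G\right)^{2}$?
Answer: $28787$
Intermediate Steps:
$Z = -144$ ($Z = -224 + 80 = -144$)
$d{\left(m \right)} = 6$ ($d{\left(m \right)} = \left(3 - 3\right)^{2} + 6 = 0^{2} + 6 = 0 + 6 = 6$)
$Z \left(-194 - d{\left(13 \right)}\right) + W{\left(-6,6 \right)} = - 144 \left(-194 - 6\right) - 13 = \left(-144\right) \left(-200\right) - 13 = 28800 - 13 = 28787$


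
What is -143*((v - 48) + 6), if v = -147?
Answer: 27027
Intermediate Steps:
-143*((v - 48) + 6) = -143*((-147 - 48) + 6) = -143*(-195 + 6) = -143*(-189) = 27027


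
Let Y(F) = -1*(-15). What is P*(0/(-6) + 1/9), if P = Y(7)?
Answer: 5/3 ≈ 1.6667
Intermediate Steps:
Y(F) = 15
P = 15
P*(0/(-6) + 1/9) = 15*(0/(-6) + 1/9) = 15*(0*(-1/6) + 1*(1/9)) = 15*(0 + 1/9) = 15*(1/9) = 5/3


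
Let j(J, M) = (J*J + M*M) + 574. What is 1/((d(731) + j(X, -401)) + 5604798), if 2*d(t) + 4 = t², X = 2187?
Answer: 2/21632641 ≈ 9.2453e-8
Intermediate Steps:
j(J, M) = 574 + J² + M² (j(J, M) = (J² + M²) + 574 = 574 + J² + M²)
d(t) = -2 + t²/2
1/((d(731) + j(X, -401)) + 5604798) = 1/(((-2 + (½)*731²) + (574 + 2187² + (-401)²)) + 5604798) = 1/(((-2 + (½)*534361) + (574 + 4782969 + 160801)) + 5604798) = 1/(((-2 + 534361/2) + 4944344) + 5604798) = 1/((534357/2 + 4944344) + 5604798) = 1/(10423045/2 + 5604798) = 1/(21632641/2) = 2/21632641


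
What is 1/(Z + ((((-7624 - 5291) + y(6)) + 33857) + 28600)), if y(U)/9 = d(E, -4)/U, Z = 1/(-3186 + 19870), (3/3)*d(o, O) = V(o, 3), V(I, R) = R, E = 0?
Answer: 16684/826633807 ≈ 2.0183e-5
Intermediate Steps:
d(o, O) = 3
Z = 1/16684 ≈ 5.9938e-5
y(U) = 27/U (y(U) = 9*(3/U) = 27/U)
1/(Z + ((((-7624 - 5291) + y(6)) + 33857) + 28600)) = 1/(1/16684 + ((((-7624 - 5291) + 27/6) + 33857) + 28600)) = 1/(1/16684 + (((-12915 + 27*(1/6)) + 33857) + 28600)) = 1/(1/16684 + (((-12915 + 9/2) + 33857) + 28600)) = 1/(1/16684 + ((-25821/2 + 33857) + 28600)) = 1/(1/16684 + (41893/2 + 28600)) = 1/(1/16684 + 99093/2) = 1/(826633807/16684) = 16684/826633807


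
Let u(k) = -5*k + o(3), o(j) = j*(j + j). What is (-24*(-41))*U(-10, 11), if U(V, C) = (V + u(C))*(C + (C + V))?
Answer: -554976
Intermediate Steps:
o(j) = 2*j² (o(j) = j*(2*j) = 2*j²)
u(k) = 18 - 5*k (u(k) = -5*k + 2*3² = -5*k + 2*9 = -5*k + 18 = 18 - 5*k)
U(V, C) = (V + 2*C)*(18 + V - 5*C) (U(V, C) = (V + (18 - 5*C))*(C + (C + V)) = (18 + V - 5*C)*(V + 2*C) = (V + 2*C)*(18 + V - 5*C))
(-24*(-41))*U(-10, 11) = (-24*(-41))*((-10)² - 10*11² + 18*(-10) + 36*11 - 3*11*(-10)) = 984*(100 - 10*121 - 180 + 396 + 330) = 984*(100 - 1210 - 180 + 396 + 330) = 984*(-564) = -554976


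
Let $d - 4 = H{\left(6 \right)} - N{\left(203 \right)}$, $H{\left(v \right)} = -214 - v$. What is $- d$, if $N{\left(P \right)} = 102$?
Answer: $318$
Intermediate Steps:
$d = -318$ ($d = 4 - 322 = -318$)
$- d = \left(-1\right) \left(-318\right) = 318$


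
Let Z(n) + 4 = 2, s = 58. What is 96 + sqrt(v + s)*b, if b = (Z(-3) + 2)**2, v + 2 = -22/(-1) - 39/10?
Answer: 96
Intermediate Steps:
v = 161/10 (v = -2 + (-22/(-1) - 39/10) = -2 + (-22*(-1) - 39*1/10) = -2 + (22 - 39/10) = -2 + 181/10 = 161/10 ≈ 16.100)
Z(n) = -2 (Z(n) = -4 + 2 = -2)
b = 0 (b = (-2 + 2)**2 = 0**2 = 0)
96 + sqrt(v + s)*b = 96 + sqrt(161/10 + 58)*0 = 96 + sqrt(741/10)*0 = 96 + (sqrt(7410)/10)*0 = 96 + 0 = 96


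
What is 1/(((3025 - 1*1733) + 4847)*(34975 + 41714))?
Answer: 1/470793771 ≈ 2.1241e-9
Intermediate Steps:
1/(((3025 - 1*1733) + 4847)*(34975 + 41714)) = 1/(((3025 - 1733) + 4847)*76689) = 1/((1292 + 4847)*76689) = 1/(6139*76689) = 1/470793771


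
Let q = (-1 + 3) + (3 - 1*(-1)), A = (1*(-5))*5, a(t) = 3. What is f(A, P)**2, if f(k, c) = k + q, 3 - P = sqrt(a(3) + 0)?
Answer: 361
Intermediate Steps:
A = -25 (A = -5*5 = -25)
P = 3 - sqrt(3) (P = 3 - sqrt(3 + 0) = 3 - sqrt(3) ≈ 1.2680)
q = 6 (q = 2 + (3 + 1) = 2 + 4 = 6)
f(k, c) = 6 + k (f(k, c) = k + 6 = 6 + k)
f(A, P)**2 = (6 - 25)**2 = (-19)**2 = 361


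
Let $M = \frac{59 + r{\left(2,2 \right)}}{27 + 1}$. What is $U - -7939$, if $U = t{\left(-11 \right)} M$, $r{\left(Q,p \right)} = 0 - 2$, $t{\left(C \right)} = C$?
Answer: $\frac{221665}{28} \approx 7916.6$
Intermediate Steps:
$r{\left(Q,p \right)} = -2$ ($r{\left(Q,p \right)} = 0 - 2 = -2$)
$M = \frac{57}{28}$ ($M = \frac{59 - 2}{27 + 1} = \frac{57}{28} \approx 2.0357$)
$U = - \frac{627}{28}$ ($U = \left(-11\right) \frac{57}{28} = - \frac{627}{28} \approx -22.393$)
$U - -7939 = - \frac{627}{28} - -7939 = - \frac{627}{28} + 7939 = \frac{221665}{28}$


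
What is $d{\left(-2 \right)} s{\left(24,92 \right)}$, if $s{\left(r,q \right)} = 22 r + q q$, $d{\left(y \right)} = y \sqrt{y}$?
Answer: $- 17984 i \sqrt{2} \approx - 25433.0 i$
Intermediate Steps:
$d{\left(y \right)} = y^{\frac{3}{2}}$
$s{\left(r,q \right)} = q^{2} + 22 r$ ($s{\left(r,q \right)} = 22 r + q^{2} = q^{2} + 22 r$)
$d{\left(-2 \right)} s{\left(24,92 \right)} = \left(-2\right)^{\frac{3}{2}} \left(92^{2} + 22 \cdot 24\right) = - 2 i \sqrt{2} \left(8464 + 528\right) = - 2 i \sqrt{2} \cdot 8992 = - 17984 i \sqrt{2}$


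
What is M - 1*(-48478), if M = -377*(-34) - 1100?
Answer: 60196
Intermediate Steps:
M = 11718 (M = 12818 - 1100 = 11718)
M - 1*(-48478) = 11718 - 1*(-48478) = 11718 + 48478 = 60196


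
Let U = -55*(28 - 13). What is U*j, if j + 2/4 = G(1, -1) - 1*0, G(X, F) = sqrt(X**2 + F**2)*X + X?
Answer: -825/2 - 825*sqrt(2) ≈ -1579.2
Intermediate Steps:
U = -825 (U = -55*15 = -825)
G(X, F) = X + X*sqrt(F**2 + X**2) (G(X, F) = sqrt(F**2 + X**2)*X + X = X*sqrt(F**2 + X**2) + X = X + X*sqrt(F**2 + X**2))
j = 1/2 + sqrt(2) (j = -1/2 + (1*(1 + sqrt((-1)**2 + 1**2)) - 1*0) = -1/2 + (1*(1 + sqrt(1 + 1)) + 0) = -1/2 + (1*(1 + sqrt(2)) + 0) = -1/2 + ((1 + sqrt(2)) + 0) = -1/2 + (1 + sqrt(2)) = 1/2 + sqrt(2) ≈ 1.9142)
U*j = -825*(1/2 + sqrt(2)) = -825/2 - 825*sqrt(2)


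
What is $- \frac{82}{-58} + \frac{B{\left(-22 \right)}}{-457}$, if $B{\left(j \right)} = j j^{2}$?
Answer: $\frac{327529}{13253} \approx 24.714$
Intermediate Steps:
$B{\left(j \right)} = j^{3}$
$- \frac{82}{-58} + \frac{B{\left(-22 \right)}}{-457} = - \frac{82}{-58} + \frac{\left(-22\right)^{3}}{-457} = \left(-82\right) \left(- \frac{1}{58}\right) - - \frac{10648}{457} = \frac{41}{29} + \frac{10648}{457} = \frac{327529}{13253}$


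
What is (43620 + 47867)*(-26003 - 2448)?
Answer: -2602896637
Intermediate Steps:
(43620 + 47867)*(-26003 - 2448) = 91487*(-28451) = -2602896637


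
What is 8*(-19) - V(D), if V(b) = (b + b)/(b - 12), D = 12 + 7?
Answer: -1102/7 ≈ -157.43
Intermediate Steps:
D = 19
V(b) = 2*b/(-12 + b) (V(b) = (2*b)/(-12 + b) = 2*b/(-12 + b))
8*(-19) - V(D) = 8*(-19) - 2*19/(-12 + 19) = -152 - 2*19/7 = -152 - 1*38/7 = -152 - 38/7 = -1102/7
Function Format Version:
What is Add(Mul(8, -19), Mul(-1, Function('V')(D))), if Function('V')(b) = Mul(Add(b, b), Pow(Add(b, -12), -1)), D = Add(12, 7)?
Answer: Rational(-1102, 7) ≈ -157.43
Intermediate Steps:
D = 19
Function('V')(b) = Mul(2, b, Pow(Add(-12, b), -1)) (Function('V')(b) = Mul(Mul(2, b), Pow(Add(-12, b), -1)) = Mul(2, b, Pow(Add(-12, b), -1)))
Add(Mul(8, -19), Mul(-1, Function('V')(D))) = Add(Mul(8, -19), Mul(-1, Mul(2, 19, Pow(Add(-12, 19), -1)))) = Add(-152, Mul(-1, Mul(2, 19, Pow(7, -1)))) = Add(-152, Mul(-1, Mul(2, 19, Rational(1, 7)))) = Add(-152, Mul(-1, Rational(38, 7))) = Add(-152, Rational(-38, 7)) = Rational(-1102, 7)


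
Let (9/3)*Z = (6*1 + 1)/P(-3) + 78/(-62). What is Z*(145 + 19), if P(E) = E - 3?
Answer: -36982/279 ≈ -132.55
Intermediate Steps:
P(E) = -3 + E
Z = -451/558 (Z = ((6*1 + 1)/(-3 - 3) + 78/(-62))/3 = ((6 + 1)/(-6) + 78*(-1/62))/3 = (7*(-1/6) - 39/31)/3 = (-7/6 - 39/31)/3 = (1/3)*(-451/186) = -451/558 ≈ -0.80824)
Z*(145 + 19) = -451*(145 + 19)/558 = -451/558*164 = -36982/279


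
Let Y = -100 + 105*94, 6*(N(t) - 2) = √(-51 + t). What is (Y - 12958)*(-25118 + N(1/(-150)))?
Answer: 80069808 - 797*I*√45906/45 ≈ 8.007e+7 - 3794.7*I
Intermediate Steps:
N(t) = 2 + √(-51 + t)/6
Y = 9770 (Y = -100 + 9870 = 9770)
(Y - 12958)*(-25118 + N(1/(-150))) = (9770 - 12958)*(-25118 + (2 + √(-51 + 1/(-150))/6)) = -3188*(-25118 + (2 + √(-51 - 1/150)/6)) = -3188*(-25118 + (2 + √(-7651/150)/6)) = -3188*(-25118 + (2 + (I*√45906/30)/6)) = -3188*(-25118 + (2 + I*√45906/180)) = -3188*(-25116 + I*√45906/180) = 80069808 - 797*I*√45906/45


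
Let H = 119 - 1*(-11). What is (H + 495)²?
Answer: 390625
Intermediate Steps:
H = 130 (H = 119 + 11 = 130)
(H + 495)² = (130 + 495)² = 625² = 390625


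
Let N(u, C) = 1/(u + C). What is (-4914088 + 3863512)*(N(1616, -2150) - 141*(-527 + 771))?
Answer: 3216817661752/89 ≈ 3.6144e+10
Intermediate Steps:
N(u, C) = 1/(C + u)
(-4914088 + 3863512)*(N(1616, -2150) - 141*(-527 + 771)) = (-4914088 + 3863512)*(1/(-2150 + 1616) - 141*(-527 + 771)) = -1050576*(1/(-534) - 141*244) = -1050576*(-1/534 - 34404) = -1050576*(-18371737/534) = 3216817661752/89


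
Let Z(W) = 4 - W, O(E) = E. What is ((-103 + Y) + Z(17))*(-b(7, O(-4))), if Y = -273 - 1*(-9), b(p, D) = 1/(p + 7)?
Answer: 190/7 ≈ 27.143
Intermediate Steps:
b(p, D) = 1/(7 + p)
Y = -264 (Y = -273 + 9 = -264)
((-103 + Y) + Z(17))*(-b(7, O(-4))) = ((-103 - 264) + (4 - 1*17))*(-1/(7 + 7)) = (-367 + (4 - 17))*(-1/14) = (-367 - 13)*(-1*1/14) = -380*(-1/14) = 190/7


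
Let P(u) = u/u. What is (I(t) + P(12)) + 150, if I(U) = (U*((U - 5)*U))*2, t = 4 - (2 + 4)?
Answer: 95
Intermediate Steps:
P(u) = 1
t = -2 (t = 4 - 1*6 = 4 - 6 = -2)
I(U) = 2*U**2*(-5 + U) (I(U) = (U*((-5 + U)*U))*2 = (U*(U*(-5 + U)))*2 = (U**2*(-5 + U))*2 = 2*U**2*(-5 + U))
(I(t) + P(12)) + 150 = (2*(-2)**2*(-5 - 2) + 1) + 150 = (2*4*(-7) + 1) + 150 = (-56 + 1) + 150 = -55 + 150 = 95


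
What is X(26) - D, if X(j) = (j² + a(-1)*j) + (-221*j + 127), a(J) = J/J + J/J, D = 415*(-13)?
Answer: 504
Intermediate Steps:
D = -5395
a(J) = 2 (a(J) = 1 + 1 = 2)
X(j) = 127 + j² - 219*j (X(j) = (j² + 2*j) + (-221*j + 127) = (j² + 2*j) + (127 - 221*j) = 127 + j² - 219*j)
X(26) - D = (127 + 26² - 219*26) - 1*(-5395) = (127 + 676 - 5694) + 5395 = -4891 + 5395 = 504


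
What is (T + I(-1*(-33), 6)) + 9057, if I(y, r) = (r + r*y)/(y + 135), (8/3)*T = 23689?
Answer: 1004729/56 ≈ 17942.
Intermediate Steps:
T = 71067/8 (T = (3/8)*23689 = 71067/8 ≈ 8883.4)
I(y, r) = (r + r*y)/(135 + y)
(T + I(-1*(-33), 6)) + 9057 = (71067/8 + 6*(1 - 1*(-33))/(135 - 1*(-33))) + 9057 = (71067/8 + 6*(1 + 33)/(135 + 33)) + 9057 = (71067/8 + 6*34/168) + 9057 = (71067/8 + 6*(1/168)*34) + 9057 = (71067/8 + 17/14) + 9057 = 497537/56 + 9057 = 1004729/56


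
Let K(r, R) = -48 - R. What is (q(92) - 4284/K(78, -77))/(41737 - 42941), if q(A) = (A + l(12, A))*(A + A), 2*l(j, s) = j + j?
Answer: -137665/8729 ≈ -15.771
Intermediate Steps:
l(j, s) = j (l(j, s) = (j + j)/2 = (2*j)/2 = j)
q(A) = 2*A*(12 + A) (q(A) = (A + 12)*(A + A) = (12 + A)*(2*A) = 2*A*(12 + A))
(q(92) - 4284/K(78, -77))/(41737 - 42941) = (2*92*(12 + 92) - 4284/(-48 - 1*(-77)))/(41737 - 42941) = (2*92*104 - 4284/(-48 + 77))/(-1204) = (19136 - 4284/29)*(-1/1204) = (550660/29)*(-1/1204) = -137665/8729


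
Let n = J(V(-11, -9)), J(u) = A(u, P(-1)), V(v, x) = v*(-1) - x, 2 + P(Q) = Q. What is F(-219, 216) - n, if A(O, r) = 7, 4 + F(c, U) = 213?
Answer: 202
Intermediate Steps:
P(Q) = -2 + Q
F(c, U) = 209 (F(c, U) = -4 + 213 = 209)
V(v, x) = -v - x
J(u) = 7
n = 7
F(-219, 216) - n = 209 - 1*7 = 209 - 7 = 202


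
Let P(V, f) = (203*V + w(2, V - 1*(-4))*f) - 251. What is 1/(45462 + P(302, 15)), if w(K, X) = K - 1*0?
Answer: 1/106547 ≈ 9.3855e-6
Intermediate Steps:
w(K, X) = K (w(K, X) = K + 0 = K)
P(V, f) = -251 + 2*f + 203*V (P(V, f) = (203*V + 2*f) - 251 = (2*f + 203*V) - 251 = -251 + 2*f + 203*V)
1/(45462 + P(302, 15)) = 1/(45462 + (-251 + 2*15 + 203*302)) = 1/(45462 + (-251 + 30 + 61306)) = 1/(45462 + 61085) = 1/106547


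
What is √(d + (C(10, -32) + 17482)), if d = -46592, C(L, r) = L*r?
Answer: 3*I*√3270 ≈ 171.55*I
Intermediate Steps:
√(d + (C(10, -32) + 17482)) = √(-46592 + (10*(-32) + 17482)) = √(-46592 + (-320 + 17482)) = √(-46592 + 17162) = √(-29430) = 3*I*√3270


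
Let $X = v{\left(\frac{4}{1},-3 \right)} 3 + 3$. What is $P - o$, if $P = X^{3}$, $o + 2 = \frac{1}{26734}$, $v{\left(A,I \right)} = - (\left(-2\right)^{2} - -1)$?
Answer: $- \frac{46142885}{26734} \approx -1726.0$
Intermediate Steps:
$v{\left(A,I \right)} = -5$ ($v{\left(A,I \right)} = - (4 + 1) = \left(-1\right) 5 = -5$)
$o = - \frac{53467}{26734}$ ($o = -2 + \frac{1}{26734} = - \frac{53467}{26734} \approx -2.0$)
$X = -12$ ($X = \left(-5\right) 3 + 3 = -15 + 3 = -12$)
$P = -1728$ ($P = \left(-12\right)^{3} = -1728$)
$P - o = -1728 - - \frac{53467}{26734} = -1728 + \frac{53467}{26734} = - \frac{46142885}{26734}$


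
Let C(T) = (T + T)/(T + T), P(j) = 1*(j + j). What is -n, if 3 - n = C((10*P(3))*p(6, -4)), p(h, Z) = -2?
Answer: -2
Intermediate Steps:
P(j) = 2*j (P(j) = 1*(2*j) = 2*j)
C(T) = 1 (C(T) = (2*T)/((2*T)) = (2*T)*(1/(2*T)) = 1)
n = 2 (n = 3 - 1*1 = 3 - 1 = 2)
-n = -1*2 = -2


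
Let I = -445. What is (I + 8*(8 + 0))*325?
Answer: -123825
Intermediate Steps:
(I + 8*(8 + 0))*325 = (-445 + 8*(8 + 0))*325 = (-445 + 8*8)*325 = (-445 + 64)*325 = -381*325 = -123825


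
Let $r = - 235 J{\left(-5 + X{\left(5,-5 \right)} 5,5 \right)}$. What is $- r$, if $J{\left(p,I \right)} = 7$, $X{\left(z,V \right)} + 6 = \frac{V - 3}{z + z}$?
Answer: $1645$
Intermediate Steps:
$X{\left(z,V \right)} = -6 + \frac{-3 + V}{2 z}$ ($X{\left(z,V \right)} = -6 + \frac{V - 3}{z + z} = -6 + \frac{-3 + V}{2 z}$)
$r = -1645$ ($r = \left(-235\right) 7 = -1645$)
$- r = \left(-1\right) \left(-1645\right) = 1645$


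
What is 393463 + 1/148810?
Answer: 58551229031/148810 ≈ 3.9346e+5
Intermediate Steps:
393463 + 1/148810 = 58551229031/148810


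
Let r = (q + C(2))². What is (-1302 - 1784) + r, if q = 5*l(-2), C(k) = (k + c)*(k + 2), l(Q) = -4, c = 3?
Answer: -3086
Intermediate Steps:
C(k) = (2 + k)*(3 + k) (C(k) = (k + 3)*(k + 2) = (3 + k)*(2 + k) = (2 + k)*(3 + k))
q = -20 (q = 5*(-4) = -20)
r = 0 (r = (-20 + (6 + 2² + 5*2))² = (-20 + (6 + 4 + 10))² = (-20 + 20)² = 0² = 0)
(-1302 - 1784) + r = (-1302 - 1784) + 0 = -3086 + 0 = -3086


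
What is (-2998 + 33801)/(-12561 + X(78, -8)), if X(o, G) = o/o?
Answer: -30803/12560 ≈ -2.4525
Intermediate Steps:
X(o, G) = 1
(-2998 + 33801)/(-12561 + X(78, -8)) = (-2998 + 33801)/(-12561 + 1) = 30803/(-12560) = 30803*(-1/12560) = -30803/12560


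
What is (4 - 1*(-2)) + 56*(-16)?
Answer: -890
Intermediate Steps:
(4 - 1*(-2)) + 56*(-16) = (4 + 2) - 896 = 6 - 896 = -890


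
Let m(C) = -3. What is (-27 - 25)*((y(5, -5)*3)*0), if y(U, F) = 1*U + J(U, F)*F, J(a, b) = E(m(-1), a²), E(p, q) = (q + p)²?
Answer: 0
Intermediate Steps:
E(p, q) = (p + q)²
J(a, b) = (-3 + a²)²
y(U, F) = U + F*(-3 + U²)² (y(U, F) = 1*U + (-3 + U²)²*F = U + F*(-3 + U²)²)
(-27 - 25)*((y(5, -5)*3)*0) = (-27 - 25)*(((5 - 5*(-3 + 5²)²)*3)*0) = -52*(5 - 5*(-3 + 25)²)*3*0 = -52*(5 - 5*22²)*3*0 = -52*(5 - 5*484)*3*0 = -52*(5 - 2420)*3*0 = -52*(-2415*3)*0 = -(-376740)*0 = -52*0 = 0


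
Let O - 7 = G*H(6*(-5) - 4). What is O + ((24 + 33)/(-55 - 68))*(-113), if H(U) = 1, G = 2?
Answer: 2516/41 ≈ 61.366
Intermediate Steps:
O = 9 (O = 7 + 2*1 = 7 + 2 = 9)
O + ((24 + 33)/(-55 - 68))*(-113) = 9 + ((24 + 33)/(-55 - 68))*(-113) = 9 + (57/(-123))*(-113) = 9 + (57*(-1/123))*(-113) = 9 - 19/41*(-113) = 9 + 2147/41 = 2516/41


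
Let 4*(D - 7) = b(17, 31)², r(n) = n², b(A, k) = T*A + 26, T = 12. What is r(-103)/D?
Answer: 10609/13232 ≈ 0.80177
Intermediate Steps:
b(A, k) = 26 + 12*A (b(A, k) = 12*A + 26 = 26 + 12*A)
D = 13232 (D = 7 + (26 + 12*17)²/4 = 7 + (26 + 204)²/4 = 7 + (¼)*230² = 7 + (¼)*52900 = 7 + 13225 = 13232)
r(-103)/D = (-103)²/13232 = 10609*(1/13232) = 10609/13232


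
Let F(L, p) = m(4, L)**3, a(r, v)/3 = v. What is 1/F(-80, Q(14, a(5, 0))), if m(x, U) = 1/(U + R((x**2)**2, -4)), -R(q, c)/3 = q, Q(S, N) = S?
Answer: -609800192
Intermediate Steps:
a(r, v) = 3*v
R(q, c) = -3*q
m(x, U) = 1/(U - 3*x**4)
F(L, p) = (-768 + L)**(-3) (F(L, p) = (1/(L - 3*4**4))**3 = (1/(L - 3*256))**3 = (1/(L - 768))**3 = (1/(-768 + L))**3 = (-768 + L)**(-3))
1/F(-80, Q(14, a(5, 0))) = 1/((-768 - 80)**(-3)) = 1/((-848)**(-3)) = 1/(-1/609800192) = -609800192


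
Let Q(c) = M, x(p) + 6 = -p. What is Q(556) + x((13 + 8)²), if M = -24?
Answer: -471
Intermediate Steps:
x(p) = -6 - p
Q(c) = -24
Q(556) + x((13 + 8)²) = -24 + (-6 - (13 + 8)²) = -24 + (-6 - 1*21²) = -24 + (-6 - 1*441) = -24 + (-6 - 441) = -24 - 447 = -471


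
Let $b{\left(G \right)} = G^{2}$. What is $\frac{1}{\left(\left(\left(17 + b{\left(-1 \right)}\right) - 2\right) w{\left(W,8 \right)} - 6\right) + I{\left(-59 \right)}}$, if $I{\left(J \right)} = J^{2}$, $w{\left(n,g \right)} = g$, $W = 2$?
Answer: $\frac{1}{3603} \approx 0.00027755$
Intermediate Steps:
$\frac{1}{\left(\left(\left(17 + b{\left(-1 \right)}\right) - 2\right) w{\left(W,8 \right)} - 6\right) + I{\left(-59 \right)}} = \frac{1}{\left(\left(\left(17 + \left(-1\right)^{2}\right) - 2\right) 8 - 6\right) + \left(-59\right)^{2}} = \frac{1}{\left(\left(\left(17 + 1\right) - 2\right) 8 - 6\right) + 3481} = \frac{1}{\left(\left(18 - 2\right) 8 - 6\right) + 3481} = \frac{1}{\left(16 \cdot 8 - 6\right) + 3481} = \frac{1}{\left(128 - 6\right) + 3481} = \frac{1}{122 + 3481} = \frac{1}{3603}$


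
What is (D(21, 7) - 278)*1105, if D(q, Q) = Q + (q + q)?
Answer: -253045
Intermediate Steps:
D(q, Q) = Q + 2*q
(D(21, 7) - 278)*1105 = ((7 + 2*21) - 278)*1105 = ((7 + 42) - 278)*1105 = (49 - 278)*1105 = -229*1105 = -253045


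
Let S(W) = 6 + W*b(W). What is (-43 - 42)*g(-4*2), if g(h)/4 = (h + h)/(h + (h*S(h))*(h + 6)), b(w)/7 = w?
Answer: 680/907 ≈ 0.74972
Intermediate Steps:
b(w) = 7*w
S(W) = 6 + 7*W² (S(W) = 6 + W*(7*W) = 6 + 7*W²)
g(h) = 8*h/(h + h*(6 + h)*(6 + 7*h²)) (g(h) = 4*((h + h)/(h + (h*(6 + 7*h²))*(h + 6))) = 4*((2*h)/(h + (h*(6 + 7*h²))*(6 + h))) = 4*((2*h)/(h + h*(6 + h)*(6 + 7*h²))) = 4*(2*h/(h + h*(6 + h)*(6 + 7*h²))) = 8*h/(h + h*(6 + h)*(6 + 7*h²)))
(-43 - 42)*g(-4*2) = (-43 - 42)*(8/(37 + 42*(-4*2)² + (-4*2)*(6 + 7*(-4*2)²))) = -680/(37 + 42*(-8)² - 8*(6 + 7*(-8)²)) = -680/(37 + 42*64 - 8*(6 + 7*64)) = -680/(37 + 2688 - 8*(6 + 448)) = -680/(37 + 2688 - 8*454) = -680/(37 + 2688 - 3632) = -680/(-907) = -680*(-1)/907 = -85*(-8/907) = 680/907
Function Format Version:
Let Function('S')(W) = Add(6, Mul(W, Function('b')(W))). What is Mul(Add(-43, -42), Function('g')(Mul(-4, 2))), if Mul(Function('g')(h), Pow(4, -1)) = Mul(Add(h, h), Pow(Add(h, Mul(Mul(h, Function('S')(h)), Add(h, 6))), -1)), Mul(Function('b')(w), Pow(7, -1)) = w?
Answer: Rational(680, 907) ≈ 0.74972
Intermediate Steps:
Function('b')(w) = Mul(7, w)
Function('S')(W) = Add(6, Mul(7, Pow(W, 2))) (Function('S')(W) = Add(6, Mul(W, Mul(7, W))) = Add(6, Mul(7, Pow(W, 2))))
Function('g')(h) = Mul(8, h, Pow(Add(h, Mul(h, Add(6, h), Add(6, Mul(7, Pow(h, 2))))), -1)) (Function('g')(h) = Mul(4, Mul(Add(h, h), Pow(Add(h, Mul(Mul(h, Add(6, Mul(7, Pow(h, 2)))), Add(h, 6))), -1))) = Mul(4, Mul(Mul(2, h), Pow(Add(h, Mul(Mul(h, Add(6, Mul(7, Pow(h, 2)))), Add(6, h))), -1))) = Mul(4, Mul(Mul(2, h), Pow(Add(h, Mul(h, Add(6, h), Add(6, Mul(7, Pow(h, 2))))), -1))) = Mul(4, Mul(2, h, Pow(Add(h, Mul(h, Add(6, h), Add(6, Mul(7, Pow(h, 2))))), -1))) = Mul(8, h, Pow(Add(h, Mul(h, Add(6, h), Add(6, Mul(7, Pow(h, 2))))), -1)))
Mul(Add(-43, -42), Function('g')(Mul(-4, 2))) = Mul(Add(-43, -42), Mul(8, Pow(Add(37, Mul(42, Pow(Mul(-4, 2), 2)), Mul(Mul(-4, 2), Add(6, Mul(7, Pow(Mul(-4, 2), 2))))), -1))) = Mul(-85, Mul(8, Pow(Add(37, Mul(42, Pow(-8, 2)), Mul(-8, Add(6, Mul(7, Pow(-8, 2))))), -1))) = Mul(-85, Mul(8, Pow(Add(37, Mul(42, 64), Mul(-8, Add(6, Mul(7, 64)))), -1))) = Mul(-85, Mul(8, Pow(Add(37, 2688, Mul(-8, Add(6, 448))), -1))) = Mul(-85, Mul(8, Pow(Add(37, 2688, Mul(-8, 454)), -1))) = Mul(-85, Mul(8, Pow(Add(37, 2688, -3632), -1))) = Mul(-85, Mul(8, Pow(-907, -1))) = Mul(-85, Mul(8, Rational(-1, 907))) = Mul(-85, Rational(-8, 907)) = Rational(680, 907)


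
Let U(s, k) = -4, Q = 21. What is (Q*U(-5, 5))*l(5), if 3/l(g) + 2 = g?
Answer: -84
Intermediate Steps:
l(g) = 3/(-2 + g)
(Q*U(-5, 5))*l(5) = (21*(-4))*(3/(-2 + 5)) = -252/3 = -84*1 = -84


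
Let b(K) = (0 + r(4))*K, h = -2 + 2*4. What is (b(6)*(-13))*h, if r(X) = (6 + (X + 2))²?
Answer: -67392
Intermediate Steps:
r(X) = (8 + X)² (r(X) = (6 + (2 + X))² = (8 + X)²)
h = 6 (h = -2 + 8 = 6)
b(K) = 144*K (b(K) = (0 + (8 + 4)²)*K = (0 + 12²)*K = (0 + 144)*K = 144*K)
(b(6)*(-13))*h = ((144*6)*(-13))*6 = (864*(-13))*6 = -11232*6 = -67392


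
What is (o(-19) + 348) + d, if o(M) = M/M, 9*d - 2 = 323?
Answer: 3466/9 ≈ 385.11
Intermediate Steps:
d = 325/9 (d = 2/9 + (1/9)*323 = 2/9 + 323/9 = 325/9 ≈ 36.111)
o(M) = 1
(o(-19) + 348) + d = (1 + 348) + 325/9 = 349 + 325/9 = 3466/9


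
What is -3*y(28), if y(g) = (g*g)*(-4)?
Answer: 9408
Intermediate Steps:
y(g) = -4*g² (y(g) = g²*(-4) = -4*g²)
-3*y(28) = -(-12)*28² = -(-12)*784 = -3*(-3136) = 9408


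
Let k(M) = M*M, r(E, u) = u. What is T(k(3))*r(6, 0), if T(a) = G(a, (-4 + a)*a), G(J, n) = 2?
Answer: 0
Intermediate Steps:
k(M) = M²
T(a) = 2
T(k(3))*r(6, 0) = 2*0 = 0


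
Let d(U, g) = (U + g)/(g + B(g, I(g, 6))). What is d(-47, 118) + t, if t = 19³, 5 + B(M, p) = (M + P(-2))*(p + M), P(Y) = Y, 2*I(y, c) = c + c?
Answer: 99434994/14497 ≈ 6859.0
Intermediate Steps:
I(y, c) = c (I(y, c) = (c + c)/2 = (2*c)/2 = c)
B(M, p) = -5 + (-2 + M)*(M + p) (B(M, p) = -5 + (M - 2)*(p + M) = -5 + (-2 + M)*(M + p))
t = 6859
d(U, g) = (U + g)/(-17 + g² + 5*g) (d(U, g) = (U + g)/(g + (-5 + g² - 2*g - 2*6 + g*6)) = (U + g)/(g + (-5 + g² - 2*g - 12 + 6*g)) = (U + g)/(g + (-17 + g² + 4*g)) = (U + g)/(-17 + g² + 5*g))
d(-47, 118) + t = (-47 + 118)/(-17 + 118² + 5*118) + 6859 = 71/(-17 + 13924 + 590) + 6859 = 71/14497 + 6859 = 99434994/14497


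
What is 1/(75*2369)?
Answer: 1/177675 ≈ 5.6283e-6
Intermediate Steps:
1/(75*2369) = 1/177675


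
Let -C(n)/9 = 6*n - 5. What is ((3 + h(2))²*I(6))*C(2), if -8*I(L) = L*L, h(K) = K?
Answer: 14175/2 ≈ 7087.5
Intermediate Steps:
I(L) = -L²/8 (I(L) = -L*L/8 = -L²/8)
C(n) = 45 - 54*n (C(n) = -9*(6*n - 5) = -9*(-5 + 6*n) = 45 - 54*n)
((3 + h(2))²*I(6))*C(2) = ((3 + 2)²*(-⅛*6²))*(45 - 54*2) = (5²*(-⅛*36))*(45 - 108) = (25*(-9/2))*(-63) = -225/2*(-63) = 14175/2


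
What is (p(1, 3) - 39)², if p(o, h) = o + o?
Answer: 1369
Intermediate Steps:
p(o, h) = 2*o
(p(1, 3) - 39)² = (2*1 - 39)² = (2 - 39)² = (-37)² = 1369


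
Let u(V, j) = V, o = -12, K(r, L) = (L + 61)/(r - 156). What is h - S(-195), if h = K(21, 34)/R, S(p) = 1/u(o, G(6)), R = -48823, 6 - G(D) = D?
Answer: 439483/5272884 ≈ 0.083348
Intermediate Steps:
G(D) = 6 - D
K(r, L) = (61 + L)/(-156 + r)
S(p) = -1/12 (S(p) = 1/(-12) = -1/12)
h = 19/1318221 (h = ((61 + 34)/(-156 + 21))/(-48823) = (95/(-135))*(-1/48823) = -1/135*95*(-1/48823) = -19/27*(-1/48823) = 19/1318221 ≈ 1.4413e-5)
h - S(-195) = 19/1318221 - 1*(-1/12) = 19/1318221 + 1/12 = 439483/5272884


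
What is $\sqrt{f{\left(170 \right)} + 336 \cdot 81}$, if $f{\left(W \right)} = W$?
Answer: $\sqrt{27386} \approx 165.49$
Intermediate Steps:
$\sqrt{f{\left(170 \right)} + 336 \cdot 81} = \sqrt{170 + 336 \cdot 81} = \sqrt{170 + 27216} = \sqrt{27386}$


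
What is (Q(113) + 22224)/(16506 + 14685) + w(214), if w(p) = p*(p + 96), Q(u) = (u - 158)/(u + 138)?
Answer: 173125841373/2609647 ≈ 66341.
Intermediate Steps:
Q(u) = (-158 + u)/(138 + u)
w(p) = p*(96 + p)
(Q(113) + 22224)/(16506 + 14685) + w(214) = ((-158 + 113)/(138 + 113) + 22224)/(16506 + 14685) + 214*(96 + 214) = (-45/251 + 22224)/31191 + 214*310 = ((1/251)*(-45) + 22224)*(1/31191) + 66340 = (-45/251 + 22224)*(1/31191) + 66340 = (5578179/251)*(1/31191) + 66340 = 1859393/2609647 + 66340 = 173125841373/2609647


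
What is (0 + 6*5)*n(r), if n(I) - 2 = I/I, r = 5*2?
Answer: 90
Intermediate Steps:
r = 10
n(I) = 3 (n(I) = 2 + I/I = 2 + 1 = 3)
(0 + 6*5)*n(r) = (0 + 6*5)*3 = (0 + 30)*3 = 30*3 = 90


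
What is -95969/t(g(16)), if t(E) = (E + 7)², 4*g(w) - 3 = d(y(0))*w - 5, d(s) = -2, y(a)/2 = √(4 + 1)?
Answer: -383876/9 ≈ -42653.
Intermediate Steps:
y(a) = 2*√5 (y(a) = 2*√(4 + 1) = 2*√5)
g(w) = -½ - w/2 (g(w) = ¾ + (-2*w - 5)/4 = ¾ + (-5 - 2*w)/4 = ¾ + (-5/4 - w/2) = -½ - w/2)
t(E) = (7 + E)²
-95969/t(g(16)) = -95969/(7 + (-½ - ½*16))² = -95969/(7 + (-½ - 8))² = -95969/(7 - 17/2)² = -95969/((-3/2)²) = -95969/9/4 = -95969*4/9 = -383876/9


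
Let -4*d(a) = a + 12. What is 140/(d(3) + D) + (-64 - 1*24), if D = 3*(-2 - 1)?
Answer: -5048/51 ≈ -98.980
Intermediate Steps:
D = -9 (D = 3*(-3) = -9)
d(a) = -3 - a/4 (d(a) = -(a + 12)/4 = -(12 + a)/4 = -3 - a/4)
140/(d(3) + D) + (-64 - 1*24) = 140/((-3 - ¼*3) - 9) + (-64 - 1*24) = 140/((-3 - ¾) - 9) + (-64 - 24) = 140/(-15/4 - 9) - 88 = 140/(-51/4) - 88 = 140*(-4/51) - 88 = -560/51 - 88 = -5048/51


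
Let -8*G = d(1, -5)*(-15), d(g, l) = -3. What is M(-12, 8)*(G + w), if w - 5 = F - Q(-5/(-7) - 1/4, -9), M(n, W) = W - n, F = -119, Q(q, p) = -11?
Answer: -4345/2 ≈ -2172.5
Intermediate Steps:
G = -45/8 (G = -(-3)*(-15)/8 = -1/8*45 = -45/8 ≈ -5.6250)
w = -103 (w = 5 + (-119 - 1*(-11)) = 5 + (-119 + 11) = 5 - 108 = -103)
M(-12, 8)*(G + w) = (8 - 1*(-12))*(-45/8 - 103) = (8 + 12)*(-869/8) = 20*(-869/8) = -4345/2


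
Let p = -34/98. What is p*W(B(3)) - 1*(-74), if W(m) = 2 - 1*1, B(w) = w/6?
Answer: 3609/49 ≈ 73.653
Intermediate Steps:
B(w) = w/6 (B(w) = w*(⅙) = w/6)
W(m) = 1 (W(m) = 2 - 1 = 1)
p = -17/49 (p = -34*1/98 = -17/49 ≈ -0.34694)
p*W(B(3)) - 1*(-74) = -17/49*1 - 1*(-74) = -17/49 + 74 = 3609/49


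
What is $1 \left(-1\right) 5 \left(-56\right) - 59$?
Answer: $221$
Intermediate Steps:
$1 \left(-1\right) 5 \left(-56\right) - 59 = \left(-1\right) 5 \left(-56\right) - 59 = \left(-5\right) \left(-56\right) - 59 = 280 - 59 = 221$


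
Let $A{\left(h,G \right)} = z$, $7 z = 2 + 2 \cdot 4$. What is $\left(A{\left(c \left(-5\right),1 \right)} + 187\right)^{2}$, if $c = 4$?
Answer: $\frac{1739761}{49} \approx 35505.0$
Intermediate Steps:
$z = \frac{10}{7}$ ($z = \frac{2 + 2 \cdot 4}{7} = \frac{2 + 8}{7} = \frac{1}{7} \cdot 10 = \frac{10}{7} \approx 1.4286$)
$A{\left(h,G \right)} = \frac{10}{7}$
$\left(A{\left(c \left(-5\right),1 \right)} + 187\right)^{2} = \left(\frac{10}{7} + 187\right)^{2} = \left(\frac{1319}{7}\right)^{2} = \frac{1739761}{49}$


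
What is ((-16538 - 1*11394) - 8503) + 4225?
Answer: -32210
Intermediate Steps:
((-16538 - 1*11394) - 8503) + 4225 = ((-16538 - 11394) - 8503) + 4225 = (-27932 - 8503) + 4225 = -36435 + 4225 = -32210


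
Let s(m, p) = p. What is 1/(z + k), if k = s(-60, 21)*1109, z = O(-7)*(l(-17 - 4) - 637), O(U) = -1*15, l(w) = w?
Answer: 1/33159 ≈ 3.0158e-5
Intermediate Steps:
O(U) = -15
z = 9870 (z = -15*((-17 - 4) - 637) = -15*(-21 - 637) = -15*(-658) = 9870)
k = 23289 (k = 21*1109 = 23289)
1/(z + k) = 1/(9870 + 23289) = 1/33159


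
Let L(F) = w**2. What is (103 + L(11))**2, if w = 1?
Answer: 10816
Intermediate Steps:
L(F) = 1 (L(F) = 1**2 = 1)
(103 + L(11))**2 = (103 + 1)**2 = 104**2 = 10816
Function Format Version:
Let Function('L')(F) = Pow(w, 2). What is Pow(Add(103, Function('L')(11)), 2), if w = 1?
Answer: 10816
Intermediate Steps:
Function('L')(F) = 1 (Function('L')(F) = Pow(1, 2) = 1)
Pow(Add(103, Function('L')(11)), 2) = Pow(Add(103, 1), 2) = Pow(104, 2) = 10816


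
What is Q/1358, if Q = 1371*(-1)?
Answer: -1371/1358 ≈ -1.0096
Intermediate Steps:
Q = -1371
Q/1358 = -1371/1358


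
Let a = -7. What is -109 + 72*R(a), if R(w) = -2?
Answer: -253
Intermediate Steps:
-109 + 72*R(a) = -109 + 72*(-2) = -109 - 144 = -253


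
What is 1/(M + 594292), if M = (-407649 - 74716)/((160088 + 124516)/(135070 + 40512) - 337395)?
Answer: 29620102143/17603032090073471 ≈ 1.6827e-6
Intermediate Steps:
M = 42347305715/29620102143 (M = -482365/(284604/175582 - 337395) = -482365/(284604*(1/175582) - 337395) = -482365/(142302/87791 - 337395) = -482365/(-29620102143/87791) = -482365*(-87791/29620102143) = 42347305715/29620102143 ≈ 1.4297)
1/(M + 594292) = 1/(42347305715/29620102143 + 594292) = 1/(17603032090073471/29620102143) = 29620102143/17603032090073471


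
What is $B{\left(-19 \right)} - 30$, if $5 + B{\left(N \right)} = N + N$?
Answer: $-73$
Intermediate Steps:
$B{\left(N \right)} = -5 + 2 N$ ($B{\left(N \right)} = -5 + \left(N + N\right) = -5 + 2 N$)
$B{\left(-19 \right)} - 30 = \left(-5 + 2 \left(-19\right)\right) - 30 = \left(-5 - 38\right) - 30 = -43 - 30 = -73$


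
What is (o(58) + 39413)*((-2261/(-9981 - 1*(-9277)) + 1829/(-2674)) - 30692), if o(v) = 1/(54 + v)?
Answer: -127512013123286019/105419776 ≈ -1.2096e+9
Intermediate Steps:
(o(58) + 39413)*((-2261/(-9981 - 1*(-9277)) + 1829/(-2674)) - 30692) = (1/(54 + 58) + 39413)*((-2261/(-9981 - 1*(-9277)) + 1829/(-2674)) - 30692) = (1/112 + 39413)*((-2261/(-9981 + 9277) + 1829*(-1/2674)) - 30692) = (1/112 + 39413)*((-2261/(-704) - 1829/2674) - 30692) = 4414257*((-2261*(-1/704) - 1829/2674) - 30692)/112 = 4414257*((2261/704 - 1829/2674) - 30692)/112 = 4414257*(2379149/941248 - 30692)/112 = (4414257/112)*(-28886404467/941248) = -127512013123286019/105419776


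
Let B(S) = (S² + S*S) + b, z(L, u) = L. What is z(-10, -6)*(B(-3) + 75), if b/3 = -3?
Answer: -840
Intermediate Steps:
b = -9 (b = 3*(-3) = -9)
B(S) = -9 + 2*S² (B(S) = (S² + S*S) - 9 = (S² + S²) - 9 = 2*S² - 9 = -9 + 2*S²)
z(-10, -6)*(B(-3) + 75) = -10*((-9 + 2*(-3)²) + 75) = -10*((-9 + 2*9) + 75) = -10*((-9 + 18) + 75) = -10*(9 + 75) = -10*84 = -840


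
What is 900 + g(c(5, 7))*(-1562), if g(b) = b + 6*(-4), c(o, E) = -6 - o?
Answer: 55570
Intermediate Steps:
g(b) = -24 + b (g(b) = b - 24 = -24 + b)
900 + g(c(5, 7))*(-1562) = 900 + (-24 + (-6 - 1*5))*(-1562) = 900 + (-24 + (-6 - 5))*(-1562) = 900 + (-24 - 11)*(-1562) = 900 - 35*(-1562) = 900 + 54670 = 55570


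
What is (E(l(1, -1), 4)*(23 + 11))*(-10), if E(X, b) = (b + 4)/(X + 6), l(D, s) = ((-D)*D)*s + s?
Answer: -1360/3 ≈ -453.33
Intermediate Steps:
l(D, s) = s - s*D² (l(D, s) = (-D²)*s + s = -s*D² + s = s - s*D²)
E(X, b) = (4 + b)/(6 + X)
(E(l(1, -1), 4)*(23 + 11))*(-10) = (((4 + 4)/(6 - (1 - 1*1²)))*(23 + 11))*(-10) = ((8/(6 - (1 - 1*1)))*34)*(-10) = ((8/(6 - (1 - 1)))*34)*(-10) = ((8/(6 - 1*0))*34)*(-10) = ((8/(6 + 0))*34)*(-10) = ((8/6)*34)*(-10) = (((⅙)*8)*34)*(-10) = ((4/3)*34)*(-10) = (136/3)*(-10) = -1360/3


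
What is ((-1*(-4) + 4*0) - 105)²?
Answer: 10201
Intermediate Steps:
((-1*(-4) + 4*0) - 105)² = ((4 + 0) - 105)² = (4 - 105)² = (-101)² = 10201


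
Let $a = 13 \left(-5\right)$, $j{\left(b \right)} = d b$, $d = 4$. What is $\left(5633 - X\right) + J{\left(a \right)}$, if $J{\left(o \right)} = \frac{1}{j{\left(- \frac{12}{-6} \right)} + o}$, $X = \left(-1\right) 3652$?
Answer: $\frac{529244}{57} \approx 9285.0$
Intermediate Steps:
$X = -3652$
$j{\left(b \right)} = 4 b$
$a = -65$
$J{\left(o \right)} = \frac{1}{8 + o}$ ($J{\left(o \right)} = \frac{1}{4 \left(- \frac{12}{-6}\right) + o} = \frac{1}{4 \left(\left(-12\right) \left(- \frac{1}{6}\right)\right) + o} = \frac{1}{4 \cdot 2 + o} = \frac{1}{8 + o}$)
$\left(5633 - X\right) + J{\left(a \right)} = \left(5633 - -3652\right) + \frac{1}{8 - 65} = \left(5633 + 3652\right) + \frac{1}{-57} = 9285 - \frac{1}{57} = \frac{529244}{57}$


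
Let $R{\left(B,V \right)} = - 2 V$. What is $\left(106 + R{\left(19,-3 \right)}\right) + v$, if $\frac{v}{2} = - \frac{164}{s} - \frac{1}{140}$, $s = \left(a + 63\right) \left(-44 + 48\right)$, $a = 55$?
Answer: $\frac{459631}{4130} \approx 111.29$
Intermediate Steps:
$s = 472$ ($s = \left(55 + 63\right) \left(-44 + 48\right) = 118 \cdot 4 = 472$)
$v = - \frac{2929}{4130}$ ($v = 2 \left(- \frac{164}{472} - \frac{1}{140}\right) = 2 \left(\left(-164\right) \frac{1}{472} - \frac{1}{140}\right) = 2 \left(- \frac{41}{118} - \frac{1}{140}\right) = 2 \left(- \frac{2929}{8260}\right) = - \frac{2929}{4130} \approx -0.7092$)
$\left(106 + R{\left(19,-3 \right)}\right) + v = \left(106 - -6\right) - \frac{2929}{4130} = \left(106 + 6\right) - \frac{2929}{4130} = 112 - \frac{2929}{4130} = \frac{459631}{4130}$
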